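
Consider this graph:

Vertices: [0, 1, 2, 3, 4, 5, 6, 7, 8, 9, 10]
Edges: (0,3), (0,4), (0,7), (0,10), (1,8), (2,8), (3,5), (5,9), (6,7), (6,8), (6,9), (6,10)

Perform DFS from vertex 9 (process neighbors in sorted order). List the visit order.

DFS from vertex 9 (neighbors processed in ascending order):
Visit order: 9, 5, 3, 0, 4, 7, 6, 8, 1, 2, 10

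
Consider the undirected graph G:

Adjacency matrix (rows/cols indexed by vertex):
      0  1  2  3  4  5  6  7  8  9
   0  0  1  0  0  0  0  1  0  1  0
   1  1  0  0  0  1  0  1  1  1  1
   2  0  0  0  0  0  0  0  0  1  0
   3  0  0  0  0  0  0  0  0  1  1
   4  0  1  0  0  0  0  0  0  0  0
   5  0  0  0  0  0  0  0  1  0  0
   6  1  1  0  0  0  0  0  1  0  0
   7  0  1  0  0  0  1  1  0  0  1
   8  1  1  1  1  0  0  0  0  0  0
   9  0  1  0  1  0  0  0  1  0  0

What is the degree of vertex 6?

Vertex 6 has neighbors [0, 1, 7], so deg(6) = 3.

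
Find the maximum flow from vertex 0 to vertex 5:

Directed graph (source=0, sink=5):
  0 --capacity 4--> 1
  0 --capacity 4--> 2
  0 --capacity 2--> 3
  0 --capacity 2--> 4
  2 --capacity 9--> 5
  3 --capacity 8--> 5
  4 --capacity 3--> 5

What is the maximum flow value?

Computing max flow:
  Flow on (0->2): 4/4
  Flow on (0->3): 2/2
  Flow on (0->4): 2/2
  Flow on (2->5): 4/9
  Flow on (3->5): 2/8
  Flow on (4->5): 2/3
Maximum flow = 8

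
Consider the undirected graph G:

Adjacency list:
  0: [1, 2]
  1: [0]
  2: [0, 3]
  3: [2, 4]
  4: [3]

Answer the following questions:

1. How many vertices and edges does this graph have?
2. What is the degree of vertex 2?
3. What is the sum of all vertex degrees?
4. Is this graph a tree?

Count: 5 vertices, 4 edges.
Vertex 2 has neighbors [0, 3], degree = 2.
Handshaking lemma: 2 * 4 = 8.
A graph is a tree iff it is connected and has exactly n-1 edges. This graph is connected (all 5 vertices in one component) and has 5-1 = 4 edges. It is a tree.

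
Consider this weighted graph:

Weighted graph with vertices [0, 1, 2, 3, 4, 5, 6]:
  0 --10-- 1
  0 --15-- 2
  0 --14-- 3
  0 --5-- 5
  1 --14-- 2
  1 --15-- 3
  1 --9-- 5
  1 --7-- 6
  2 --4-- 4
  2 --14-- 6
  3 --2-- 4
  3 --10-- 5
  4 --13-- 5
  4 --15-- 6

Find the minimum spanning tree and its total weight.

Applying Kruskal's algorithm (sort edges by weight, add if no cycle):
  Add (3,4) w=2
  Add (2,4) w=4
  Add (0,5) w=5
  Add (1,6) w=7
  Add (1,5) w=9
  Skip (0,1) w=10 (creates cycle)
  Add (3,5) w=10
  Skip (4,5) w=13 (creates cycle)
  Skip (0,3) w=14 (creates cycle)
  Skip (1,2) w=14 (creates cycle)
  Skip (2,6) w=14 (creates cycle)
  Skip (0,2) w=15 (creates cycle)
  Skip (1,3) w=15 (creates cycle)
  Skip (4,6) w=15 (creates cycle)
MST weight = 37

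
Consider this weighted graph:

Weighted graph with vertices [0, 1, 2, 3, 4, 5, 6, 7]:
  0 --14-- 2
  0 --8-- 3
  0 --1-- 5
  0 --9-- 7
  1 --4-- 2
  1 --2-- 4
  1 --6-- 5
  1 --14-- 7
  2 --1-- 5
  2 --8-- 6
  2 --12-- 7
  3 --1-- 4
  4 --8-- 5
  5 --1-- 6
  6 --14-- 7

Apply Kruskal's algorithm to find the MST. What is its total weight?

Applying Kruskal's algorithm (sort edges by weight, add if no cycle):
  Add (0,5) w=1
  Add (2,5) w=1
  Add (3,4) w=1
  Add (5,6) w=1
  Add (1,4) w=2
  Add (1,2) w=4
  Skip (1,5) w=6 (creates cycle)
  Skip (0,3) w=8 (creates cycle)
  Skip (2,6) w=8 (creates cycle)
  Skip (4,5) w=8 (creates cycle)
  Add (0,7) w=9
  Skip (2,7) w=12 (creates cycle)
  Skip (0,2) w=14 (creates cycle)
  Skip (1,7) w=14 (creates cycle)
  Skip (6,7) w=14 (creates cycle)
MST weight = 19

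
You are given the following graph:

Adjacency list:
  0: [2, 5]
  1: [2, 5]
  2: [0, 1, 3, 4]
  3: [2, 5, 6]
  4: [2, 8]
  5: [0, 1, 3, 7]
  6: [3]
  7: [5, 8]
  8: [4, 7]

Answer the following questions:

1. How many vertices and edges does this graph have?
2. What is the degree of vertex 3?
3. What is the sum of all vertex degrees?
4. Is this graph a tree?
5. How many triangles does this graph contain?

Count: 9 vertices, 11 edges.
Vertex 3 has neighbors [2, 5, 6], degree = 3.
Handshaking lemma: 2 * 11 = 22.
A tree on 9 vertices has 8 edges. This graph has 11 edges (3 extra). Not a tree.
Number of triangles = 0.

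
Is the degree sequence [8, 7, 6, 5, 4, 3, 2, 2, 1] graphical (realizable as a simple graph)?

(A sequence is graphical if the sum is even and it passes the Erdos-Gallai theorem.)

Sum of degrees = 38. Sum is even but fails Erdos-Gallai. The sequence is NOT graphical.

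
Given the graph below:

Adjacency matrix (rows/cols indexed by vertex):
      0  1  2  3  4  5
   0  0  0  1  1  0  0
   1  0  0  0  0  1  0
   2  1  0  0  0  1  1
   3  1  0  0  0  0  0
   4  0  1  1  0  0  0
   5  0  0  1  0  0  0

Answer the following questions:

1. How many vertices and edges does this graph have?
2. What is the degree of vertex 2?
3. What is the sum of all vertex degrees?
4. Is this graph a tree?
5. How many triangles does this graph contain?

Count: 6 vertices, 5 edges.
Vertex 2 has neighbors [0, 4, 5], degree = 3.
Handshaking lemma: 2 * 5 = 10.
A graph is a tree iff it is connected and has exactly n-1 edges. This graph is connected (all 6 vertices in one component) and has 6-1 = 5 edges. It is a tree.
Number of triangles = 0.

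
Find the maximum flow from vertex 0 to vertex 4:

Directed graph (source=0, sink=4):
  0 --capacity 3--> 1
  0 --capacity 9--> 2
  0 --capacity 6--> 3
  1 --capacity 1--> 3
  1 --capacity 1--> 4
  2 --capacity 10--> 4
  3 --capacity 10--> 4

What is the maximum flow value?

Computing max flow:
  Flow on (0->1): 2/3
  Flow on (0->2): 9/9
  Flow on (0->3): 6/6
  Flow on (1->3): 1/1
  Flow on (1->4): 1/1
  Flow on (2->4): 9/10
  Flow on (3->4): 7/10
Maximum flow = 17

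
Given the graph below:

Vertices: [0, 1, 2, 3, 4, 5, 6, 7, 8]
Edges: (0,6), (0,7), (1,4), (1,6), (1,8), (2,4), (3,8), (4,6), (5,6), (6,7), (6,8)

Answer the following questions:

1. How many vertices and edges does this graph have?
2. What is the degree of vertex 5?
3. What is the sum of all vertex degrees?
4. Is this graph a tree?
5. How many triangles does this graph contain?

Count: 9 vertices, 11 edges.
Vertex 5 has neighbors [6], degree = 1.
Handshaking lemma: 2 * 11 = 22.
A tree on 9 vertices has 8 edges. This graph has 11 edges (3 extra). Not a tree.
Number of triangles = 3.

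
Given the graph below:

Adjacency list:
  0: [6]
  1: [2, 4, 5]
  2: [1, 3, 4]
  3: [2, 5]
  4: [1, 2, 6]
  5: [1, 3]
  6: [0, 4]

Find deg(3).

Vertex 3 has neighbors [2, 5], so deg(3) = 2.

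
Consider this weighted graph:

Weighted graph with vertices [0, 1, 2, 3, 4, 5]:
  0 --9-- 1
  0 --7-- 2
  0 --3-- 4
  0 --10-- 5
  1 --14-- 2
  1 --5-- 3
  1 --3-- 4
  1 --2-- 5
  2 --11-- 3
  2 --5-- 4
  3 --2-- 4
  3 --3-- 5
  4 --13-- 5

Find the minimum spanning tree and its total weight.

Applying Kruskal's algorithm (sort edges by weight, add if no cycle):
  Add (1,5) w=2
  Add (3,4) w=2
  Add (0,4) w=3
  Add (1,4) w=3
  Skip (3,5) w=3 (creates cycle)
  Skip (1,3) w=5 (creates cycle)
  Add (2,4) w=5
  Skip (0,2) w=7 (creates cycle)
  Skip (0,1) w=9 (creates cycle)
  Skip (0,5) w=10 (creates cycle)
  Skip (2,3) w=11 (creates cycle)
  Skip (4,5) w=13 (creates cycle)
  Skip (1,2) w=14 (creates cycle)
MST weight = 15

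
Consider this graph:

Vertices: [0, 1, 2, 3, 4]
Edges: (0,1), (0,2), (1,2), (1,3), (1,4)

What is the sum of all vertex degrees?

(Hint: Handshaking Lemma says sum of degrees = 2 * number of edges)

Count edges: 5 edges.
By Handshaking Lemma: sum of degrees = 2 * 5 = 10.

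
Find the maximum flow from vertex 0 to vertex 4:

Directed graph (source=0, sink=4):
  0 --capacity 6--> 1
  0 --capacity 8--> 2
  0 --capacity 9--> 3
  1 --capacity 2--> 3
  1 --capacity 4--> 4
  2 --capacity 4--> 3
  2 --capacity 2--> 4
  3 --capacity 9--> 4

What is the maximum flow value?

Computing max flow:
  Flow on (0->1): 4/6
  Flow on (0->2): 6/8
  Flow on (0->3): 5/9
  Flow on (1->4): 4/4
  Flow on (2->3): 4/4
  Flow on (2->4): 2/2
  Flow on (3->4): 9/9
Maximum flow = 15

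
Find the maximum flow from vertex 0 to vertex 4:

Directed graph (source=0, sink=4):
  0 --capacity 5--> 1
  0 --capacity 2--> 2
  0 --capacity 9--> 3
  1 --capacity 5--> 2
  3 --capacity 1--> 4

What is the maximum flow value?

Computing max flow:
  Flow on (0->3): 1/9
  Flow on (3->4): 1/1
Maximum flow = 1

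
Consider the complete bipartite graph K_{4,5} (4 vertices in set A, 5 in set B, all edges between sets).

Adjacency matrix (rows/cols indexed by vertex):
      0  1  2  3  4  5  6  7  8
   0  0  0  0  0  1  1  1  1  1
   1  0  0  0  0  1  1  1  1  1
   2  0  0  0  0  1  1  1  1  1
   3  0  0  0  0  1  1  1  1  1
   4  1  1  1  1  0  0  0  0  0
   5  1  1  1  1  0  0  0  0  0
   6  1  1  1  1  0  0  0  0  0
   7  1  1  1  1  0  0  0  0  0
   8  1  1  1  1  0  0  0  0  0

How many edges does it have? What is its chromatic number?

K_{4,5} has 4 * 5 = 20 edges.
Bipartite graphs have chromatic number 2 (color each partition differently).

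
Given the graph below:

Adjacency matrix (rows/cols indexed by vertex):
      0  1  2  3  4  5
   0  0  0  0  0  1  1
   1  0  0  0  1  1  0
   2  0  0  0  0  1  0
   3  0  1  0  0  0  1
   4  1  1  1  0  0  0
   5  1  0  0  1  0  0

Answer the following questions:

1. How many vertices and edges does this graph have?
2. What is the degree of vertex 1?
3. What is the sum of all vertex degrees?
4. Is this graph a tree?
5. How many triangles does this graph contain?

Count: 6 vertices, 6 edges.
Vertex 1 has neighbors [3, 4], degree = 2.
Handshaking lemma: 2 * 6 = 12.
A tree on 6 vertices has 5 edges. This graph has 6 edges (1 extra). Not a tree.
Number of triangles = 0.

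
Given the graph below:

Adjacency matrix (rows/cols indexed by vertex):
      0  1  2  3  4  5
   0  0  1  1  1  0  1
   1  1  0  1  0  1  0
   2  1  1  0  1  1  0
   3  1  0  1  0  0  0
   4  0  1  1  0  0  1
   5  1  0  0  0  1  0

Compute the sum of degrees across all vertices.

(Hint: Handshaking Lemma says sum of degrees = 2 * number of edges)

Count edges: 9 edges.
By Handshaking Lemma: sum of degrees = 2 * 9 = 18.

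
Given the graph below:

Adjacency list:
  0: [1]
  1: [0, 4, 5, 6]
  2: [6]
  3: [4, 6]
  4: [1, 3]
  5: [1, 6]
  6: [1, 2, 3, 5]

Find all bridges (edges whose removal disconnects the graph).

A bridge is an edge whose removal increases the number of connected components.
Bridges found: (0,1), (2,6)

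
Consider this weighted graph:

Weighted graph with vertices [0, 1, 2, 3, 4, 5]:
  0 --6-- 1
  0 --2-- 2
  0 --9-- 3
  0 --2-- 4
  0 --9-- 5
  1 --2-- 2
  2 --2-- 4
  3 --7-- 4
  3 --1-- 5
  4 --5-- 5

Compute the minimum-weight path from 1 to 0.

Using Dijkstra's algorithm from vertex 1:
Shortest path: 1 -> 2 -> 0
Total weight: 2 + 2 = 4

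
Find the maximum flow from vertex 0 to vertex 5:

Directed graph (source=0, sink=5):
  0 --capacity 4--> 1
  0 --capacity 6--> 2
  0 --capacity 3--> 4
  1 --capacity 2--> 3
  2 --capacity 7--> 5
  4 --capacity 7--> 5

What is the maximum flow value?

Computing max flow:
  Flow on (0->2): 6/6
  Flow on (0->4): 3/3
  Flow on (2->5): 6/7
  Flow on (4->5): 3/7
Maximum flow = 9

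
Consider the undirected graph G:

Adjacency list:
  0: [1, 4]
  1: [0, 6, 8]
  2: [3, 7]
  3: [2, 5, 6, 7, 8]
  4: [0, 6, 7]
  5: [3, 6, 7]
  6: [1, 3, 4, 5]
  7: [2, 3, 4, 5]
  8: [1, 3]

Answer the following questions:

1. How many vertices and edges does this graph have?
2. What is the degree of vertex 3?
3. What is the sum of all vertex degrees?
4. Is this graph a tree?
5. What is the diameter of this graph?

Count: 9 vertices, 14 edges.
Vertex 3 has neighbors [2, 5, 6, 7, 8], degree = 5.
Handshaking lemma: 2 * 14 = 28.
A tree on 9 vertices has 8 edges. This graph has 14 edges (6 extra). Not a tree.
Diameter (longest shortest path) = 3.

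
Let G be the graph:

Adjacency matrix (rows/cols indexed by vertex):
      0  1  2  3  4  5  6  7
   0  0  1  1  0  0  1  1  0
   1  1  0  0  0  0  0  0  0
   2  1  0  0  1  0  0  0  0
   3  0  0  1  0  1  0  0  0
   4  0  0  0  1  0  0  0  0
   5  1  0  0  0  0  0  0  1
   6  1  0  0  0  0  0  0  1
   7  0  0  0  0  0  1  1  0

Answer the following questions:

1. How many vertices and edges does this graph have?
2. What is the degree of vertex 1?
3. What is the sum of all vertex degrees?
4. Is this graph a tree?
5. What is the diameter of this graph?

Count: 8 vertices, 8 edges.
Vertex 1 has neighbors [0], degree = 1.
Handshaking lemma: 2 * 8 = 16.
A tree on 8 vertices has 7 edges. This graph has 8 edges (1 extra). Not a tree.
Diameter (longest shortest path) = 5.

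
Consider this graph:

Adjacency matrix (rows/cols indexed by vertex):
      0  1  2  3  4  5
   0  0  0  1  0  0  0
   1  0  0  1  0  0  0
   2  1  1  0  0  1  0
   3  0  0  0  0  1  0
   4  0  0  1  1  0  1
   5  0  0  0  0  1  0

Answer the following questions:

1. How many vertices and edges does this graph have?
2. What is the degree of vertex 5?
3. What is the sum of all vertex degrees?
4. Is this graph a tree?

Count: 6 vertices, 5 edges.
Vertex 5 has neighbors [4], degree = 1.
Handshaking lemma: 2 * 5 = 10.
A graph is a tree iff it is connected and has exactly n-1 edges. This graph is connected (all 6 vertices in one component) and has 6-1 = 5 edges. It is a tree.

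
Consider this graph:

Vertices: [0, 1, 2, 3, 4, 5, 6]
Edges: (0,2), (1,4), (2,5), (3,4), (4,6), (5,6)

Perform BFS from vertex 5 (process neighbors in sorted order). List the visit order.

BFS from vertex 5 (neighbors processed in ascending order):
Visit order: 5, 2, 6, 0, 4, 1, 3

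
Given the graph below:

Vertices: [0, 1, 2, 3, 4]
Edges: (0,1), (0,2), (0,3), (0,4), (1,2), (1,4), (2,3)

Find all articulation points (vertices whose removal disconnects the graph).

No articulation points. The graph is biconnected.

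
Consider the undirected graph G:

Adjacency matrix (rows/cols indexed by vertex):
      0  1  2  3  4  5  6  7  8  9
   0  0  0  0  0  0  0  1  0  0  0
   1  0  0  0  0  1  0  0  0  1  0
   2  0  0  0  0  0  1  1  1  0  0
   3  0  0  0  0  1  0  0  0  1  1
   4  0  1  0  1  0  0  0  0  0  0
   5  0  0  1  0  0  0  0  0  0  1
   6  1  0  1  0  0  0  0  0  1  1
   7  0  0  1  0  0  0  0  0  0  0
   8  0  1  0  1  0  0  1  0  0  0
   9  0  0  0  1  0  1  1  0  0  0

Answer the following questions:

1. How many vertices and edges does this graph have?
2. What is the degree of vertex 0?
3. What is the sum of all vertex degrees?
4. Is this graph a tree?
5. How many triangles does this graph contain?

Count: 10 vertices, 12 edges.
Vertex 0 has neighbors [6], degree = 1.
Handshaking lemma: 2 * 12 = 24.
A tree on 10 vertices has 9 edges. This graph has 12 edges (3 extra). Not a tree.
Number of triangles = 0.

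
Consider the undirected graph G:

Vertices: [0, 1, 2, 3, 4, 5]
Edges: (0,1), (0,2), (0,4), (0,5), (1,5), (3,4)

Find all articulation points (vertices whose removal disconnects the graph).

An articulation point is a vertex whose removal disconnects the graph.
Articulation points: [0, 4]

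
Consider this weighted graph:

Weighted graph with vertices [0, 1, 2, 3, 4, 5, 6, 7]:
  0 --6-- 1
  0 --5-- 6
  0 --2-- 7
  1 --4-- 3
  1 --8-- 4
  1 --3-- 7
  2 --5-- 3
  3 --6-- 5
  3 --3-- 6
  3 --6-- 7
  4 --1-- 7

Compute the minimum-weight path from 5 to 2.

Using Dijkstra's algorithm from vertex 5:
Shortest path: 5 -> 3 -> 2
Total weight: 6 + 5 = 11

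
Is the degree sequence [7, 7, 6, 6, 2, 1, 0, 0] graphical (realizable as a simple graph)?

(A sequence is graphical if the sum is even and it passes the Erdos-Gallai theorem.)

Sum of degrees = 29. Sum is odd, so the sequence is NOT graphical.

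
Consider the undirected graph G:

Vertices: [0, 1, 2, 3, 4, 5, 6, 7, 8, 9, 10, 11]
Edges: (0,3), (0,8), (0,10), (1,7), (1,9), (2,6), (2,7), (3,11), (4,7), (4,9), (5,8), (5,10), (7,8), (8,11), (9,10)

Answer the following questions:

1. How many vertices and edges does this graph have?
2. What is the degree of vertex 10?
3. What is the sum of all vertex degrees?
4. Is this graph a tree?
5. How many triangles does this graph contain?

Count: 12 vertices, 15 edges.
Vertex 10 has neighbors [0, 5, 9], degree = 3.
Handshaking lemma: 2 * 15 = 30.
A tree on 12 vertices has 11 edges. This graph has 15 edges (4 extra). Not a tree.
Number of triangles = 0.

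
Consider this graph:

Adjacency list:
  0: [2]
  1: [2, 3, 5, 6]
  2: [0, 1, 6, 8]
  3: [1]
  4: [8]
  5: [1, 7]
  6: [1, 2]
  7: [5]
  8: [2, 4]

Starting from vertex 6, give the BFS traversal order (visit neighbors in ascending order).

BFS from vertex 6 (neighbors processed in ascending order):
Visit order: 6, 1, 2, 3, 5, 0, 8, 7, 4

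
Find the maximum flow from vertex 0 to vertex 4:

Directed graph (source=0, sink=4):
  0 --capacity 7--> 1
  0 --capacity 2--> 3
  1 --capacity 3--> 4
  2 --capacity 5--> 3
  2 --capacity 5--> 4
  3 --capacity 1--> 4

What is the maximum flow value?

Computing max flow:
  Flow on (0->1): 3/7
  Flow on (0->3): 1/2
  Flow on (1->4): 3/3
  Flow on (3->4): 1/1
Maximum flow = 4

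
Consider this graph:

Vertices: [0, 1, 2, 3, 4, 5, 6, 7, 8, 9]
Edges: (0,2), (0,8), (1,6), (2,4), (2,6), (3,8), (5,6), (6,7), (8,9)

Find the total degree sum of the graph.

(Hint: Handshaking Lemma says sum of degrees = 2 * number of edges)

Count edges: 9 edges.
By Handshaking Lemma: sum of degrees = 2 * 9 = 18.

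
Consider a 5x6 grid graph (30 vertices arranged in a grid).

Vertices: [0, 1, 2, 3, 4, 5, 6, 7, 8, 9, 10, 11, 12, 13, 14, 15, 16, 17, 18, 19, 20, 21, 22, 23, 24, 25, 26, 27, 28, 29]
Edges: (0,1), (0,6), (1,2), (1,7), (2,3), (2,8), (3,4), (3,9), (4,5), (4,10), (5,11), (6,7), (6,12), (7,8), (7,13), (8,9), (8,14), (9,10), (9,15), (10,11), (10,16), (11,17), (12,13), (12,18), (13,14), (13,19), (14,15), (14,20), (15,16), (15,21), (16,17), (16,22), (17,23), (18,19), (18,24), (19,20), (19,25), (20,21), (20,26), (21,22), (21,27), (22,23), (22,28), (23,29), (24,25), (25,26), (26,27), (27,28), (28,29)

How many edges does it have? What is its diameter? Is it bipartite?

A 5x6 grid has 24 vertical edges and 25 horizontal edges.
Total edges = 24 + 25 = 49.
Diameter = (5-1) + (6-1) = 9 (corner to opposite corner).
Grid graphs are bipartite (checkerboard coloring).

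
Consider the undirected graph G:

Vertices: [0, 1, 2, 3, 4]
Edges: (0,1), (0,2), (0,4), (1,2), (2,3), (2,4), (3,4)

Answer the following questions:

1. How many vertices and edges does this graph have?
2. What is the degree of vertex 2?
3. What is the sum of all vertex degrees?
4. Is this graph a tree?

Count: 5 vertices, 7 edges.
Vertex 2 has neighbors [0, 1, 3, 4], degree = 4.
Handshaking lemma: 2 * 7 = 14.
A tree on 5 vertices has 4 edges. This graph has 7 edges (3 extra). Not a tree.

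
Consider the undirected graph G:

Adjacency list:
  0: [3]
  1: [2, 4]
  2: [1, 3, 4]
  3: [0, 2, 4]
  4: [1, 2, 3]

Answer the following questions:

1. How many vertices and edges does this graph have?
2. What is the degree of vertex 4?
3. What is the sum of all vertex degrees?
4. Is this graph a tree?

Count: 5 vertices, 6 edges.
Vertex 4 has neighbors [1, 2, 3], degree = 3.
Handshaking lemma: 2 * 6 = 12.
A tree on 5 vertices has 4 edges. This graph has 6 edges (2 extra). Not a tree.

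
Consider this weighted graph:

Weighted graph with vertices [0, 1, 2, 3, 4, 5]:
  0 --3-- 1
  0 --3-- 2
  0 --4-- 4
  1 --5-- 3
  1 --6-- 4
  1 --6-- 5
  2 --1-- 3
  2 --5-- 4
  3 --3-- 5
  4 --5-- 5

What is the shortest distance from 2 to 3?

Using Dijkstra's algorithm from vertex 2:
Shortest path: 2 -> 3
Total weight: 1 = 1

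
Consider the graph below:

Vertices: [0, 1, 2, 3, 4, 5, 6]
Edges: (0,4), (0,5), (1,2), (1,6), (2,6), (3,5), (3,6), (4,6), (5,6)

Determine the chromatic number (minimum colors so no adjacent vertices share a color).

The graph has a maximum clique of size 3 (lower bound on chromatic number).
A valid 3-coloring: {0: 0, 1: 1, 2: 2, 3: 2, 4: 1, 5: 1, 6: 0}.
Chromatic number = 3.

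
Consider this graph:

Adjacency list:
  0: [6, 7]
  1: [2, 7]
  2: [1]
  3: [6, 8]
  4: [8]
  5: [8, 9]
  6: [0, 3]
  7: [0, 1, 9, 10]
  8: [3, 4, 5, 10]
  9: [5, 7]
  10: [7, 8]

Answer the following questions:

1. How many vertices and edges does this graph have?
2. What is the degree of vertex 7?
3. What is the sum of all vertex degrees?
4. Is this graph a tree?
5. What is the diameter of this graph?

Count: 11 vertices, 12 edges.
Vertex 7 has neighbors [0, 1, 9, 10], degree = 4.
Handshaking lemma: 2 * 12 = 24.
A tree on 11 vertices has 10 edges. This graph has 12 edges (2 extra). Not a tree.
Diameter (longest shortest path) = 5.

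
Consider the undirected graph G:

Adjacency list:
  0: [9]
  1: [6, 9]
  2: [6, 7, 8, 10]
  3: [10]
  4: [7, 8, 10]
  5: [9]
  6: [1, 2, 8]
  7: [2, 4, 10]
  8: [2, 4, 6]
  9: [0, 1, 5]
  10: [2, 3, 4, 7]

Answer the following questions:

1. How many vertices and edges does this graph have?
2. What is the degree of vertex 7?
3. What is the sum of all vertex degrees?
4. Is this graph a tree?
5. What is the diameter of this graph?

Count: 11 vertices, 14 edges.
Vertex 7 has neighbors [2, 4, 10], degree = 3.
Handshaking lemma: 2 * 14 = 28.
A tree on 11 vertices has 10 edges. This graph has 14 edges (4 extra). Not a tree.
Diameter (longest shortest path) = 6.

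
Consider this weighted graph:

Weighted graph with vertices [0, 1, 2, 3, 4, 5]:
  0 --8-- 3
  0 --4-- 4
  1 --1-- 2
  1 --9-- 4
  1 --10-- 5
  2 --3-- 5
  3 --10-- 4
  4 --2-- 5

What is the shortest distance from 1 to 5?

Using Dijkstra's algorithm from vertex 1:
Shortest path: 1 -> 2 -> 5
Total weight: 1 + 3 = 4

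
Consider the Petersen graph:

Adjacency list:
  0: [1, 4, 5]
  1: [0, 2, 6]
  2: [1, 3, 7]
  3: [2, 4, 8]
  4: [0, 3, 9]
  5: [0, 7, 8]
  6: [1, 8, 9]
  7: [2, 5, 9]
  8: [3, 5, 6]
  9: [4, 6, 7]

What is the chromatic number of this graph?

The Petersen graph contains odd cycles (e.g. the outer 5-cycle), so chi >= 3.
A proper 3-coloring exists (it is a well-known 3-chromatic graph).
Chromatic number = 3.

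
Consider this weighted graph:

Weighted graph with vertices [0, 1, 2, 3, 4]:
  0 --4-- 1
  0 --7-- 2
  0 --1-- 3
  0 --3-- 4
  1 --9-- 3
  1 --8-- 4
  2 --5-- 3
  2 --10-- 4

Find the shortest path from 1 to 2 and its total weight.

Using Dijkstra's algorithm from vertex 1:
Shortest path: 1 -> 0 -> 3 -> 2
Total weight: 4 + 1 + 5 = 10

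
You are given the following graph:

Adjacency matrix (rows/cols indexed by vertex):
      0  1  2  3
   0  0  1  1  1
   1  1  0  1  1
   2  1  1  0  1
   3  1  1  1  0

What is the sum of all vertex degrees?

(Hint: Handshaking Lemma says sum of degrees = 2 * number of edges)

Count edges: 6 edges.
By Handshaking Lemma: sum of degrees = 2 * 6 = 12.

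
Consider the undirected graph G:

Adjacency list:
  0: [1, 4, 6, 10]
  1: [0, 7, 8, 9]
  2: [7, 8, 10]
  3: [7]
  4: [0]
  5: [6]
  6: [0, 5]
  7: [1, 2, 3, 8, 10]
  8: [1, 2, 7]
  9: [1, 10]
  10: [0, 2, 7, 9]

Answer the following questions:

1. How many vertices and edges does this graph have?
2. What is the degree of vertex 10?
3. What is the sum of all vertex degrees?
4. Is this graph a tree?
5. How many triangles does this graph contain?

Count: 11 vertices, 15 edges.
Vertex 10 has neighbors [0, 2, 7, 9], degree = 4.
Handshaking lemma: 2 * 15 = 30.
A tree on 11 vertices has 10 edges. This graph has 15 edges (5 extra). Not a tree.
Number of triangles = 3.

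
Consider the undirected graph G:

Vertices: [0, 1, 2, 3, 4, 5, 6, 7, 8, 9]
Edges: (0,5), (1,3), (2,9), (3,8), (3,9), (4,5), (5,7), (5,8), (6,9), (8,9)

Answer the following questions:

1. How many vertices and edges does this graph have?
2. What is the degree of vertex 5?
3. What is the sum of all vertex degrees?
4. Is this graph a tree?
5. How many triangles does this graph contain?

Count: 10 vertices, 10 edges.
Vertex 5 has neighbors [0, 4, 7, 8], degree = 4.
Handshaking lemma: 2 * 10 = 20.
A tree on 10 vertices has 9 edges. This graph has 10 edges (1 extra). Not a tree.
Number of triangles = 1.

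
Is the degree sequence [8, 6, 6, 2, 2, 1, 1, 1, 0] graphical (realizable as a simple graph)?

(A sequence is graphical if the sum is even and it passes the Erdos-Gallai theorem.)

Sum of degrees = 27. Sum is odd, so the sequence is NOT graphical.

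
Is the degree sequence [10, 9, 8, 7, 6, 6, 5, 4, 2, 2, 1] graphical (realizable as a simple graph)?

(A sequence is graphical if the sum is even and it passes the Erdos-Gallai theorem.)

Sum of degrees = 60. Sum is even but fails Erdos-Gallai. The sequence is NOT graphical.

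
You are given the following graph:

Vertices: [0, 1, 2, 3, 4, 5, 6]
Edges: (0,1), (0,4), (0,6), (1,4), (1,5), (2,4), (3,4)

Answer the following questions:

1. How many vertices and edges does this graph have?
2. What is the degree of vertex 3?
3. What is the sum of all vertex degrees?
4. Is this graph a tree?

Count: 7 vertices, 7 edges.
Vertex 3 has neighbors [4], degree = 1.
Handshaking lemma: 2 * 7 = 14.
A tree on 7 vertices has 6 edges. This graph has 7 edges (1 extra). Not a tree.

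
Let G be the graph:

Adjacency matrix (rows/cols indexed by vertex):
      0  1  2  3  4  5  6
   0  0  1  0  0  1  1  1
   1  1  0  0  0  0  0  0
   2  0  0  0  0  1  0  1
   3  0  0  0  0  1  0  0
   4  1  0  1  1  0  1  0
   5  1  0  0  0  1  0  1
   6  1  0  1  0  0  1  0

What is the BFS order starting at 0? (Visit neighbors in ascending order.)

BFS from vertex 0 (neighbors processed in ascending order):
Visit order: 0, 1, 4, 5, 6, 2, 3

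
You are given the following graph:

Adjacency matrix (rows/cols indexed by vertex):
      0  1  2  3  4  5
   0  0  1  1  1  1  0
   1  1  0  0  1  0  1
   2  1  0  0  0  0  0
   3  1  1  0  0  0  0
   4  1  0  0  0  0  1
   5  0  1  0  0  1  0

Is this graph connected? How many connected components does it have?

Checking connectivity: the graph has 1 connected component(s).
All vertices are reachable from each other. The graph IS connected.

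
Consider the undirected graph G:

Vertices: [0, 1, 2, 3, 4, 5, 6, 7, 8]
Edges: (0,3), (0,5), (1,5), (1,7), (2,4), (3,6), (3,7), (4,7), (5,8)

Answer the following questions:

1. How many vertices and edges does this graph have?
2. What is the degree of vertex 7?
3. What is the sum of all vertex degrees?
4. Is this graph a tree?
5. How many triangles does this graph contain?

Count: 9 vertices, 9 edges.
Vertex 7 has neighbors [1, 3, 4], degree = 3.
Handshaking lemma: 2 * 9 = 18.
A tree on 9 vertices has 8 edges. This graph has 9 edges (1 extra). Not a tree.
Number of triangles = 0.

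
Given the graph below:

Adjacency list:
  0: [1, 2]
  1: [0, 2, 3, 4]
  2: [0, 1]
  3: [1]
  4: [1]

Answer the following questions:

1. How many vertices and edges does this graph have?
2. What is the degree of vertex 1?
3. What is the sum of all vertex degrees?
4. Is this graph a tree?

Count: 5 vertices, 5 edges.
Vertex 1 has neighbors [0, 2, 3, 4], degree = 4.
Handshaking lemma: 2 * 5 = 10.
A tree on 5 vertices has 4 edges. This graph has 5 edges (1 extra). Not a tree.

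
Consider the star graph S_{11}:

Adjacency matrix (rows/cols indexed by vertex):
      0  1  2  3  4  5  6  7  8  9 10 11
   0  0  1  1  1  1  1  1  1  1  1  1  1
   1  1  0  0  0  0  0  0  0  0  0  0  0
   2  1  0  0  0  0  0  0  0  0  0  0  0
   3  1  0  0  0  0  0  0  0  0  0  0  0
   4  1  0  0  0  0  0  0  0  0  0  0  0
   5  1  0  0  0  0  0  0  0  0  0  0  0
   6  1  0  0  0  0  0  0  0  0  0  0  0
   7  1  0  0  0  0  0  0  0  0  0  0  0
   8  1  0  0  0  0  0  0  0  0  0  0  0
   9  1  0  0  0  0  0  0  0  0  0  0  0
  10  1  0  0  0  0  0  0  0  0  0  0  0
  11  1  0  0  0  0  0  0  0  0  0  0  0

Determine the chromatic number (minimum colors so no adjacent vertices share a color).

S_{11} has one hub adjacent to 11 leaves; leaves are pairwise non-adjacent.
Color the hub 0 and every leaf 1.
Chromatic number = 2.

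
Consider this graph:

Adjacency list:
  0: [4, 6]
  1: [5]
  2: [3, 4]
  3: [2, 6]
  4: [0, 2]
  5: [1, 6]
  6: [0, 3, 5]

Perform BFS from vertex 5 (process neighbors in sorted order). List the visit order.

BFS from vertex 5 (neighbors processed in ascending order):
Visit order: 5, 1, 6, 0, 3, 4, 2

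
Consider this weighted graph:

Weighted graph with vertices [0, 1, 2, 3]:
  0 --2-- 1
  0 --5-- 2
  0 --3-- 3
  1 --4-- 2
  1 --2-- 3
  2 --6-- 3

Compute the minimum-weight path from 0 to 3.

Using Dijkstra's algorithm from vertex 0:
Shortest path: 0 -> 3
Total weight: 3 = 3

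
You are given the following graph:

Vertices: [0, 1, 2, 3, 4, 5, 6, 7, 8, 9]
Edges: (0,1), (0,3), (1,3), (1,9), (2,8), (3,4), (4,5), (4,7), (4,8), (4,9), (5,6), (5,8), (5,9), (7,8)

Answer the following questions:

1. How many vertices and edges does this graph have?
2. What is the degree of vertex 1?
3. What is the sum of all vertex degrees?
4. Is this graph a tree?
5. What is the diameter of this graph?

Count: 10 vertices, 14 edges.
Vertex 1 has neighbors [0, 3, 9], degree = 3.
Handshaking lemma: 2 * 14 = 28.
A tree on 10 vertices has 9 edges. This graph has 14 edges (5 extra). Not a tree.
Diameter (longest shortest path) = 4.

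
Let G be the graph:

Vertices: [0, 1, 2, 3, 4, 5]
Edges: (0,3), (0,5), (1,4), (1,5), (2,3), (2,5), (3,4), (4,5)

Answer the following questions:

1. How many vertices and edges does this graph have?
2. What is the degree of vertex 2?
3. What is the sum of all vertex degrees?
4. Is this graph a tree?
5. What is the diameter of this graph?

Count: 6 vertices, 8 edges.
Vertex 2 has neighbors [3, 5], degree = 2.
Handshaking lemma: 2 * 8 = 16.
A tree on 6 vertices has 5 edges. This graph has 8 edges (3 extra). Not a tree.
Diameter (longest shortest path) = 2.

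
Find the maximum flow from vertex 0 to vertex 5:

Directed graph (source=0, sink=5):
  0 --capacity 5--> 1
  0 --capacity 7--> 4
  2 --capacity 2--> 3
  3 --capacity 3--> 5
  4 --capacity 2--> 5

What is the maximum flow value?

Computing max flow:
  Flow on (0->4): 2/7
  Flow on (4->5): 2/2
Maximum flow = 2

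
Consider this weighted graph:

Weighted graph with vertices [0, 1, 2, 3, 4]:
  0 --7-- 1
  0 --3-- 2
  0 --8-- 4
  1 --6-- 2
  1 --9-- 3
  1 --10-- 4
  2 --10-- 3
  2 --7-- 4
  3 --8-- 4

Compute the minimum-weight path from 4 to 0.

Using Dijkstra's algorithm from vertex 4:
Shortest path: 4 -> 0
Total weight: 8 = 8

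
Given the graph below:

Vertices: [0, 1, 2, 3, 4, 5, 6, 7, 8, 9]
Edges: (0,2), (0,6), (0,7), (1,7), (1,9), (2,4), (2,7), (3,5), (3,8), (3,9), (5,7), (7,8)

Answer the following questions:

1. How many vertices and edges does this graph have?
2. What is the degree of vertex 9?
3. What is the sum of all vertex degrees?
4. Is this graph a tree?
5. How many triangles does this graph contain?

Count: 10 vertices, 12 edges.
Vertex 9 has neighbors [1, 3], degree = 2.
Handshaking lemma: 2 * 12 = 24.
A tree on 10 vertices has 9 edges. This graph has 12 edges (3 extra). Not a tree.
Number of triangles = 1.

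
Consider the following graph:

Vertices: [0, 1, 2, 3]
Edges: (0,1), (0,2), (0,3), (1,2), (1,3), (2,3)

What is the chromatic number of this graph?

The graph has a maximum clique of size 4 (lower bound on chromatic number).
A valid 4-coloring: {0: 0, 1: 1, 2: 2, 3: 3}.
Chromatic number = 4.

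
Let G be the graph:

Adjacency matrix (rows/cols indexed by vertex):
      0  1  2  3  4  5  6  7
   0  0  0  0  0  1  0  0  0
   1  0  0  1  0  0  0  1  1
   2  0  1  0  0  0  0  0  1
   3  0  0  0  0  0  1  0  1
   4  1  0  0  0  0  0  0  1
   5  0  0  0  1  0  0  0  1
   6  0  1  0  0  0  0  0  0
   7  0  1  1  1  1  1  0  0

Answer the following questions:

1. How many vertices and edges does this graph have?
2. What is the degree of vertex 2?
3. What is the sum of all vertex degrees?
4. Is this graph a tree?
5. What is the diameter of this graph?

Count: 8 vertices, 9 edges.
Vertex 2 has neighbors [1, 7], degree = 2.
Handshaking lemma: 2 * 9 = 18.
A tree on 8 vertices has 7 edges. This graph has 9 edges (2 extra). Not a tree.
Diameter (longest shortest path) = 4.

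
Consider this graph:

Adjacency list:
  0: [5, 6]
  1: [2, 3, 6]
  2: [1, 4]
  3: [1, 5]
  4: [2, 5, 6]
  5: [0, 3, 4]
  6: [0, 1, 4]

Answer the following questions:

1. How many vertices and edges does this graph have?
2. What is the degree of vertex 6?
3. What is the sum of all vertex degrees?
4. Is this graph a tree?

Count: 7 vertices, 9 edges.
Vertex 6 has neighbors [0, 1, 4], degree = 3.
Handshaking lemma: 2 * 9 = 18.
A tree on 7 vertices has 6 edges. This graph has 9 edges (3 extra). Not a tree.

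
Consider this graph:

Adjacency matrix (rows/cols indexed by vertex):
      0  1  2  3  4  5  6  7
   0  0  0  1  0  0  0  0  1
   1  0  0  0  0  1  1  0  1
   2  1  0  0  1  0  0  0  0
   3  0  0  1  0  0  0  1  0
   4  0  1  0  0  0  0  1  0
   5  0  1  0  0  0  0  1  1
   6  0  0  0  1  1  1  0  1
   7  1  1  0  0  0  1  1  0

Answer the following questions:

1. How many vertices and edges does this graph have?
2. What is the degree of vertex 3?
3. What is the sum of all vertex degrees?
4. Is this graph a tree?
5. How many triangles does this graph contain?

Count: 8 vertices, 11 edges.
Vertex 3 has neighbors [2, 6], degree = 2.
Handshaking lemma: 2 * 11 = 22.
A tree on 8 vertices has 7 edges. This graph has 11 edges (4 extra). Not a tree.
Number of triangles = 2.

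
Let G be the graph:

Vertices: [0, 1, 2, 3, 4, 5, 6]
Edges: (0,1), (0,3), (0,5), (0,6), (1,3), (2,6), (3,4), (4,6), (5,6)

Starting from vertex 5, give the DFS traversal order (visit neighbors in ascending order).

DFS from vertex 5 (neighbors processed in ascending order):
Visit order: 5, 0, 1, 3, 4, 6, 2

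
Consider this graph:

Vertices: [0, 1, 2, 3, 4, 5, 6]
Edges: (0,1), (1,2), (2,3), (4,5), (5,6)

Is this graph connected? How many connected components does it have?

Checking connectivity: the graph has 2 connected component(s).
Components: [[0, 1, 2, 3], [4, 5, 6]]. The graph is NOT connected.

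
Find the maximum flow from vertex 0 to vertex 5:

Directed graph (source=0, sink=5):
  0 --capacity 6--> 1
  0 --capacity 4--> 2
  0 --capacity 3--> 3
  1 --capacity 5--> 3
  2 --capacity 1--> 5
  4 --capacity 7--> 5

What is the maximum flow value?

Computing max flow:
  Flow on (0->2): 1/4
  Flow on (2->5): 1/1
Maximum flow = 1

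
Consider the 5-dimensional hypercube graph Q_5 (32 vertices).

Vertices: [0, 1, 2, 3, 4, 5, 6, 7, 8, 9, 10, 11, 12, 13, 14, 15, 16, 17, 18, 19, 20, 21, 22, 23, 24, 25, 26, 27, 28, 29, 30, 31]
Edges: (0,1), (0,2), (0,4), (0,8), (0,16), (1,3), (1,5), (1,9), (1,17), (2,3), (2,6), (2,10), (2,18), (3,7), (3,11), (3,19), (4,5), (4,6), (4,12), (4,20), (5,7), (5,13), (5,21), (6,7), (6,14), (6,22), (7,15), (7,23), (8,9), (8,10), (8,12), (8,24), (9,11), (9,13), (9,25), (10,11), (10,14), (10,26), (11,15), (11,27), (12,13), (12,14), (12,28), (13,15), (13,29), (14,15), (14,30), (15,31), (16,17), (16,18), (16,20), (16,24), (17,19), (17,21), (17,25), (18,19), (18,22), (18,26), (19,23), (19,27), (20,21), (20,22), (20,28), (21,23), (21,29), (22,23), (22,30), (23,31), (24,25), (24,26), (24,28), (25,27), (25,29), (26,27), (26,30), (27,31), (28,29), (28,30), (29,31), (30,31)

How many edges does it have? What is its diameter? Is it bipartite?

The 5-dimensional hypercube Q_5 has 32 vertices and each vertex has degree 5.
Total edges = 32 * 5 / 2 = 80.
Diameter = 5 (max Hamming distance between binary labels).
Hypercubes are bipartite (partition by parity of binary representation).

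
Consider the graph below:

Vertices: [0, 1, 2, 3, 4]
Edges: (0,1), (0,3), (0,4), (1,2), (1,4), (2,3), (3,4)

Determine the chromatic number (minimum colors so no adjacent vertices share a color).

The graph has a maximum clique of size 3 (lower bound on chromatic number).
A valid 3-coloring: {0: 0, 1: 1, 2: 0, 3: 1, 4: 2}.
Chromatic number = 3.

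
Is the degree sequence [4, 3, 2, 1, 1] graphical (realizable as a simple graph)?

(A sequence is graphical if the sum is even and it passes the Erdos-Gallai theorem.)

Sum of degrees = 11. Sum is odd, so the sequence is NOT graphical.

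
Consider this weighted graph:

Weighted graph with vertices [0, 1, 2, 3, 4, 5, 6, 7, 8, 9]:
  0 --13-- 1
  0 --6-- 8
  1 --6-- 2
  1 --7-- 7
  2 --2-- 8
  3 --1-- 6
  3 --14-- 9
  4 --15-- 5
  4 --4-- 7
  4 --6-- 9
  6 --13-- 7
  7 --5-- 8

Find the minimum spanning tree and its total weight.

Applying Kruskal's algorithm (sort edges by weight, add if no cycle):
  Add (3,6) w=1
  Add (2,8) w=2
  Add (4,7) w=4
  Add (7,8) w=5
  Add (0,8) w=6
  Add (1,2) w=6
  Add (4,9) w=6
  Skip (1,7) w=7 (creates cycle)
  Skip (0,1) w=13 (creates cycle)
  Add (6,7) w=13
  Skip (3,9) w=14 (creates cycle)
  Add (4,5) w=15
MST weight = 58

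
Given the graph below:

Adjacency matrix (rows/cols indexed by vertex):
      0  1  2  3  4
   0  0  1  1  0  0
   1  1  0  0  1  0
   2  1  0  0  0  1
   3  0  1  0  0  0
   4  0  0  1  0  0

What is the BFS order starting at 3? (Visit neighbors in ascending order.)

BFS from vertex 3 (neighbors processed in ascending order):
Visit order: 3, 1, 0, 2, 4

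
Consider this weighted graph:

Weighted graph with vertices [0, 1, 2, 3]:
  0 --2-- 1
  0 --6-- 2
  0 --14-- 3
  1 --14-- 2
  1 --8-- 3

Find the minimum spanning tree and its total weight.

Applying Kruskal's algorithm (sort edges by weight, add if no cycle):
  Add (0,1) w=2
  Add (0,2) w=6
  Add (1,3) w=8
  Skip (0,3) w=14 (creates cycle)
  Skip (1,2) w=14 (creates cycle)
MST weight = 16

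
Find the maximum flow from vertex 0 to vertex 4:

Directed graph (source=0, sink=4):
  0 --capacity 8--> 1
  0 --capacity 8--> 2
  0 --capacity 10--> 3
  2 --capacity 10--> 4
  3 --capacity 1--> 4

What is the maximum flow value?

Computing max flow:
  Flow on (0->2): 8/8
  Flow on (0->3): 1/10
  Flow on (2->4): 8/10
  Flow on (3->4): 1/1
Maximum flow = 9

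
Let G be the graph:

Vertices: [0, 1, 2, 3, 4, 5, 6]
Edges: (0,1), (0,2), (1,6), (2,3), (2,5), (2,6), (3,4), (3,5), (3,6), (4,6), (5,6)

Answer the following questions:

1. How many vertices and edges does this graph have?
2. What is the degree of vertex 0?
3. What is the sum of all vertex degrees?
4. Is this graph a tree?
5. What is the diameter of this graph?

Count: 7 vertices, 11 edges.
Vertex 0 has neighbors [1, 2], degree = 2.
Handshaking lemma: 2 * 11 = 22.
A tree on 7 vertices has 6 edges. This graph has 11 edges (5 extra). Not a tree.
Diameter (longest shortest path) = 3.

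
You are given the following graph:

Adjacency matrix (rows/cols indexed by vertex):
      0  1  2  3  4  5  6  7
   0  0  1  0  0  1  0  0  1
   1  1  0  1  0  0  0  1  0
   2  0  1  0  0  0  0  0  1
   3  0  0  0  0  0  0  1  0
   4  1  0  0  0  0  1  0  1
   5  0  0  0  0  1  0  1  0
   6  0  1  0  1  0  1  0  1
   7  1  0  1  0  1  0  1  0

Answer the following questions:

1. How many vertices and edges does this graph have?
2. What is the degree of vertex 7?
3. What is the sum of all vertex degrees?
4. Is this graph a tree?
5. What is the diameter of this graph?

Count: 8 vertices, 11 edges.
Vertex 7 has neighbors [0, 2, 4, 6], degree = 4.
Handshaking lemma: 2 * 11 = 22.
A tree on 8 vertices has 7 edges. This graph has 11 edges (4 extra). Not a tree.
Diameter (longest shortest path) = 3.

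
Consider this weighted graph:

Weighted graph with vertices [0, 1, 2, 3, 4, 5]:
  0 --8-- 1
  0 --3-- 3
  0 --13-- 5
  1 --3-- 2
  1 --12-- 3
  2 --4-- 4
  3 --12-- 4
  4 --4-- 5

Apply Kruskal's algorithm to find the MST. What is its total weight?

Applying Kruskal's algorithm (sort edges by weight, add if no cycle):
  Add (0,3) w=3
  Add (1,2) w=3
  Add (2,4) w=4
  Add (4,5) w=4
  Add (0,1) w=8
  Skip (1,3) w=12 (creates cycle)
  Skip (3,4) w=12 (creates cycle)
  Skip (0,5) w=13 (creates cycle)
MST weight = 22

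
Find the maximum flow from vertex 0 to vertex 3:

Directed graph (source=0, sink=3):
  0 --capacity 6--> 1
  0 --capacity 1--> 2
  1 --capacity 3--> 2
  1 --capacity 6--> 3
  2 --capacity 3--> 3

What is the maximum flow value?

Computing max flow:
  Flow on (0->1): 6/6
  Flow on (0->2): 1/1
  Flow on (1->3): 6/6
  Flow on (2->3): 1/3
Maximum flow = 7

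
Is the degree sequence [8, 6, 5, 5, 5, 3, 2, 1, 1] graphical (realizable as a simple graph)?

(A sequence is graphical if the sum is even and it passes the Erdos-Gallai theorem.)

Sum of degrees = 36. Sum is even but fails Erdos-Gallai. The sequence is NOT graphical.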